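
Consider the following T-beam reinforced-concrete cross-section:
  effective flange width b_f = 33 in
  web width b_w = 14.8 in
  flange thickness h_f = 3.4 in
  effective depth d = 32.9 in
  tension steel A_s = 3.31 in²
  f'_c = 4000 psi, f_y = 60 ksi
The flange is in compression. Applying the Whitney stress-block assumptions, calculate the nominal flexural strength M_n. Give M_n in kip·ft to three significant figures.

M_n ≈ 530 kip·ft

Tension: T = A_s f_y = 3.31 × 60 = 198.6 kips.
Try a within the flange: a = T/(0.85 f'_c b_f) = 198.6/(0.85 × 4 × 33) = 1.770 in.
Since a = 1.770 ≤ h_f = 3.4 in, the stress block lies entirely in the flange; analyse as a rectangular beam of width b_f.
M_n = T(d − a/2) = 198.6 × (32.9 − 0.885) = 6358.2 kip·in.
M_n = 6358.2/12 = 529.85 kip·ft.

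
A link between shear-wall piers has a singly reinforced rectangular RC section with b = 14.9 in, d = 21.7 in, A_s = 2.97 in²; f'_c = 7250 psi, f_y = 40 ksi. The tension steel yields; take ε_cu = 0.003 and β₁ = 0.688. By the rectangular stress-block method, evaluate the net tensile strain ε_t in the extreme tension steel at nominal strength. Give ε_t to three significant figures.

ε_t ≈ 0.0316

a = A_s f_y/(0.85 f'_c b) = 1.294 in.
β₁ = 0.688, so c = a/β₁ = 1.294/0.688 = 1.881 in.
From the linear strain diagram with ε_cu = 0.003: ε_t = 0.003 (d − c)/c = 0.003 × (21.7 − 1.881)/1.881 = 0.0316.
Since ε_t ≥ 0.005, the section is tension-controlled.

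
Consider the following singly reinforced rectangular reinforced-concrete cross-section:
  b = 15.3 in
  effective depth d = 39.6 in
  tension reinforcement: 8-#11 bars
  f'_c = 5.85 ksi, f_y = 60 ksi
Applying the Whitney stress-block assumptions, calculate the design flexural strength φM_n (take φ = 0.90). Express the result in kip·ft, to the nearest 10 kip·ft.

A_s = 8 × 1.56 = 12.48 in².
T = A_s f_y = 12.48 × 60 = 748.8 kips.
a = T/(0.85 f'_c b) = 748.8/(0.85 × 5.85 × 15.3) = 9.842 in.
M_n = T(d − a/2) = 748.8 × (39.6 − 4.921) = 25967.6 kip·in = 25967.6/12 = 2163.97 kip·ft.
φM_n = 0.90 × 2163.97 = 1947.57 kip·ft.

φM_n ≈ 1950 kip·ft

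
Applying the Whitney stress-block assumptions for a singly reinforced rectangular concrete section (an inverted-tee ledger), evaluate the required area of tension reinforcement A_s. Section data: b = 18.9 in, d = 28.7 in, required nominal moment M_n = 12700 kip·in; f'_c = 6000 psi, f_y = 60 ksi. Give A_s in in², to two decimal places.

A_s ≈ 8.08 in²

From M_n = 0.85 f'_c a b (d − a/2):
a = d − √(d² − 2M_n/(0.85 f'_c b)) = 28.7 − √(28.7² − 2 × 12700/(0.85 × 6 × 18.9)) = 5.032 in.
A_s = 0.85 f'_c a b / f_y = 0.85 × 6 × 5.032 × 18.9 / 60 = 8.084 in².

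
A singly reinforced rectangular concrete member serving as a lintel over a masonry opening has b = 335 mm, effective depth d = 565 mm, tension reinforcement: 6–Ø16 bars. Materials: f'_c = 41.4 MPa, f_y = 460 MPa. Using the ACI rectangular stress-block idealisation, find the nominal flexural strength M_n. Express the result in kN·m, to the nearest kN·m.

M_n ≈ 300 kN·m

A_s = 6 × 201 = 1206 mm².
T = A_s f_y = 1206 × 460 = 554760 N = 554.76 kN.
From C = T: a = T/(0.85 f'_c b) = 554760/(0.85 × 41.4 × 335) = 47.06 mm.
M_n = T(d − a/2) = 554.76 kN × (565 − 23.53) mm = 300.39 kN·m.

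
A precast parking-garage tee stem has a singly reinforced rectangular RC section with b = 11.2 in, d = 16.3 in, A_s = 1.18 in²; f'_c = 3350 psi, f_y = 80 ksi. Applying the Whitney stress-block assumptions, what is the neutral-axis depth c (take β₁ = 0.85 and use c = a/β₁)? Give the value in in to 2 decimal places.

T = A_s f_y = 1.18 × 80 = 94.4 kips.
a = T/(0.85 f'_c b) = 94.4/(0.85 × 3.35 × 11.2) = 2.9600 in.
With β₁ = 0.85, c = a/β₁ = 2.9600/0.85 = 3.48 in.

c ≈ 3.48 in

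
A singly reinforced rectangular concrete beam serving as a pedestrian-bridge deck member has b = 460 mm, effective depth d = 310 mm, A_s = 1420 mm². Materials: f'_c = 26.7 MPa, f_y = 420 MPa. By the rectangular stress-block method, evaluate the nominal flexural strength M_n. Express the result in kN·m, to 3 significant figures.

T = A_s f_y = 1420 × 420 = 596400 N = 596.4 kN.
From C = T: a = T/(0.85 f'_c b) = 596400/(0.85 × 26.7 × 460) = 57.13 mm.
M_n = T(d − a/2) = 596.4 kN × (310 − 28.565) mm = 167.85 kN·m.

M_n ≈ 168 kN·m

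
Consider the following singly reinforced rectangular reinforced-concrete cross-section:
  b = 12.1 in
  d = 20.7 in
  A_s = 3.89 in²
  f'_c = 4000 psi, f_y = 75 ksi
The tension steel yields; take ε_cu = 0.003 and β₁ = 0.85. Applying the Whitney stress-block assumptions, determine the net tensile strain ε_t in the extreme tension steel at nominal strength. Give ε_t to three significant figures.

ε_t ≈ 0.00444

a = A_s f_y/(0.85 f'_c b) = 7.092 in.
β₁ = 0.85, so c = a/β₁ = 7.092/0.85 = 8.344 in.
From the linear strain diagram with ε_cu = 0.003: ε_t = 0.003 (d − c)/c = 0.003 × (20.7 − 8.344)/8.344 = 0.00444.
ε_t is between 0.004 and 0.005 — transition zone.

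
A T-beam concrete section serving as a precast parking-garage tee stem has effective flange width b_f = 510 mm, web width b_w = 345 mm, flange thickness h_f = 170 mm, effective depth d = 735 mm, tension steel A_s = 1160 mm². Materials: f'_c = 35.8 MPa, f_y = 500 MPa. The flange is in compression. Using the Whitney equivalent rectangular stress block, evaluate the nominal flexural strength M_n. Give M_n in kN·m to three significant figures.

Tension: T = A_s f_y = 1160 × 500 = 580000 N.
Try a within the flange: a = T/(0.85 f'_c b_f) = 580000/(0.85 × 35.8 × 510) = 37.37 mm.
Since a = 37.37 ≤ h_f = 170 mm, the stress block lies entirely in the flange; analyse as a rectangular beam of width b_f.
M_n = T(d − a/2) = 580000 × (735 − 18.685) = 415.46 × 10⁶ N·mm.
M_n = 415.46 kN·m.

M_n ≈ 415 kN·m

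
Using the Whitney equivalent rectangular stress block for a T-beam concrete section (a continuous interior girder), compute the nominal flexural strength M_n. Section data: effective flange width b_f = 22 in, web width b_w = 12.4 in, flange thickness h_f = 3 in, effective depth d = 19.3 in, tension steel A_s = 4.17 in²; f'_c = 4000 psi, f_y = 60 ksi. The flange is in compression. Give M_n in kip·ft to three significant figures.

Tension: T = A_s f_y = 4.17 × 60 = 250.2 kips.
Try a within the flange: a = T/(0.85 f'_c b_f) = 250.2/(0.85 × 4 × 22) = 3.345 in.
a = 3.345 > h_f = 3 in: the block extends into the web. Split into flange-overhang and web parts.
C_f = 0.85 f'_c (b_f − b_w) h_f = 0.85 × 4 × (22 − 12.4) × 3 = 97.9 kips.
Remaining web compression depth: a_w = (T − C_f)/(0.85 f'_c b_w) = (250.2 − 97.9)/(0.85 × 4 × 12.4) = 3.612 in.
M_n = C_f(d − h_f/2) + (T − C_f)(d − a_w/2) = 97.9 × (19.3 − 1.5) + 152.3 × (19.3 − 1.806) = 1742.6 + 2664.3 = 4406.9 kip·in.
M_n = 4406.9/12 = 367.24 kip·ft.

M_n ≈ 367 kip·ft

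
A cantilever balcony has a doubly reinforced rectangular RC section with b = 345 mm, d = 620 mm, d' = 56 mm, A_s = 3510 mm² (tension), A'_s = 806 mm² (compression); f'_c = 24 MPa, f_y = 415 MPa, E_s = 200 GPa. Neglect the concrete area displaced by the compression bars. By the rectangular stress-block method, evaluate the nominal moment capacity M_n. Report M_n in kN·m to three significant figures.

Assume both tension and compression steel yield.
Net tension couple steel: A_s − A'_s = 2704 mm².
a = (A_s − A'_s) f_y / (0.85 f'_c b) = 1122160/(0.85 × 24 × 345) = 159.44 mm.
c = a/β₁ = 159.44/0.85 = 187.58 mm; ε'_s = 0.003(c − d')/c = 0.0021 ≥ f_y/E_s = 0.0021, so compression steel does yield.
M_n = (A_s − A'_s) f_y (d − a/2) + A'_s f_y (d − d') = [1122160 × (620 − 79.72) + 334490 × (620 − 56)] × 10⁻⁶ = 606.28 + 188.65 = 794.93 kN·m.

M_n ≈ 795 kN·m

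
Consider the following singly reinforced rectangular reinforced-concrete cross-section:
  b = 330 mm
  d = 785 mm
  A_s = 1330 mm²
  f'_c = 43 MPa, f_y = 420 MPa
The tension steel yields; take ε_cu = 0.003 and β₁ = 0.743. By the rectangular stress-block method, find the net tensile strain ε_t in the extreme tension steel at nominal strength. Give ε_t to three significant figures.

a = A_s f_y/(0.85 f'_c b) = 46.31 mm.
β₁ = 0.743, so c = a/β₁ = 46.31/0.743 = 62.33 mm.
From the linear strain diagram with ε_cu = 0.003: ε_t = 0.003 (d − c)/c = 0.003 × (785 − 62.33)/62.33 = 0.0348.
Since ε_t ≥ 0.005, the section is tension-controlled.

ε_t ≈ 0.0348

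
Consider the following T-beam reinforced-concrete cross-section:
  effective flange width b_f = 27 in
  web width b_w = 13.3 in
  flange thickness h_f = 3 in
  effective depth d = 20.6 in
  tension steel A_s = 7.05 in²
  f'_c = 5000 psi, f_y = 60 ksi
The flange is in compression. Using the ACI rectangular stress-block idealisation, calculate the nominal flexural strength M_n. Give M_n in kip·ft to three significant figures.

M_n ≈ 659 kip·ft

Tension: T = A_s f_y = 7.05 × 60 = 423 kips.
Try a within the flange: a = T/(0.85 f'_c b_f) = 423/(0.85 × 5 × 27) = 3.686 in.
a = 3.686 > h_f = 3 in: the block extends into the web. Split into flange-overhang and web parts.
C_f = 0.85 f'_c (b_f − b_w) h_f = 0.85 × 5 × (27 − 13.3) × 3 = 174.7 kips.
Remaining web compression depth: a_w = (T − C_f)/(0.85 f'_c b_w) = (423 − 174.7)/(0.85 × 5 × 13.3) = 4.393 in.
M_n = C_f(d − h_f/2) + (T − C_f)(d − a_w/2) = 174.7 × (20.6 − 1.5) + 248.3 × (20.6 − 2.1965) = 3336.8 + 4569.6 = 7906.4 kip·in.
M_n = 7906.4/12 = 658.87 kip·ft.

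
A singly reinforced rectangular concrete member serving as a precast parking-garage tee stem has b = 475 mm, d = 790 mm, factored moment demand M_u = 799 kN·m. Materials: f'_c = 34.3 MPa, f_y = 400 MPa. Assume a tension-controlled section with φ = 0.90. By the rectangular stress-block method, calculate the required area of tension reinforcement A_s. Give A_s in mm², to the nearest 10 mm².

A_s ≈ 2970 mm²

M_n = M_u/φ = 799/0.90 = 887.778 kN·m.
With M_n = 0.85 f'_c a b (d − a/2), solve the quadratic for a:
a = d − √(d² − 2M_n/(0.85 f'_c b)) = 790 − √(790² − 2 × 887.778×10⁶/(0.85 × 34.3 × 475)) = 85.81 mm.
A_s = 0.85 f'_c a b / f_y = 0.85 × 34.3 × 85.81 × 475 / 400 = 2970.9 mm².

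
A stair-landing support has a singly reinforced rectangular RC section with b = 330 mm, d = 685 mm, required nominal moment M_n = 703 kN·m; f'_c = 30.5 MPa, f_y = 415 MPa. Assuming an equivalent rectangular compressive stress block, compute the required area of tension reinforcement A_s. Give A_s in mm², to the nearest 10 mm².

With M_n = 0.85 f'_c a b (d − a/2), solve the quadratic for a:
a = d − √(d² − 2M_n/(0.85 f'_c b)) = 685 − √(685² − 2 × 703×10⁶/(0.85 × 30.5 × 330)) = 132.84 mm.
A_s = 0.85 f'_c a b / f_y = 0.85 × 30.5 × 132.84 × 330 / 415 = 2738.5 mm².

A_s ≈ 2740 mm²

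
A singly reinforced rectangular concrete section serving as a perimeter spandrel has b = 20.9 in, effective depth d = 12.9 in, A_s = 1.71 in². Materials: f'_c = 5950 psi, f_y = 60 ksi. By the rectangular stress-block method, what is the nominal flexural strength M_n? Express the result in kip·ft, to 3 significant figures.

T = A_s f_y = 1.71 × 60 = 102.6 kips.
a = T/(0.85 f'_c b) = 102.6/(0.85 × 5.95 × 20.9) = 0.971 in.
M_n = T(d − a/2) = 102.6 × (12.9 − 0.4855) = 1273.7 kip·in = 1273.7/12 = 106.14 kip·ft.

M_n ≈ 106 kip·ft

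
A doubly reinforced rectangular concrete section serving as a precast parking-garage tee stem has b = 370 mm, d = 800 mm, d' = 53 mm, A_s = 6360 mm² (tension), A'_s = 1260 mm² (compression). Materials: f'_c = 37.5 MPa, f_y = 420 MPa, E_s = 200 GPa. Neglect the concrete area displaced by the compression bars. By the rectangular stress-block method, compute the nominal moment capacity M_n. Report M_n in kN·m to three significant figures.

Assume both tension and compression steel yield.
Net tension couple steel: A_s − A'_s = 5100 mm².
a = (A_s − A'_s) f_y / (0.85 f'_c b) = 2142000/(0.85 × 37.5 × 370) = 181.62 mm.
c = a/β₁ = 181.62/0.782 = 232.25 mm; ε'_s = 0.003(c − d')/c = 0.0023 ≥ f_y/E_s = 0.0021, so compression steel does yield.
M_n = (A_s − A'_s) f_y (d − a/2) + A'_s f_y (d − d') = [2142000 × (800 − 90.81) + 529200 × (800 − 53)] × 10⁻⁶ = 1519.08 + 395.31 = 1914.39 kN·m.

M_n ≈ 1910 kN·m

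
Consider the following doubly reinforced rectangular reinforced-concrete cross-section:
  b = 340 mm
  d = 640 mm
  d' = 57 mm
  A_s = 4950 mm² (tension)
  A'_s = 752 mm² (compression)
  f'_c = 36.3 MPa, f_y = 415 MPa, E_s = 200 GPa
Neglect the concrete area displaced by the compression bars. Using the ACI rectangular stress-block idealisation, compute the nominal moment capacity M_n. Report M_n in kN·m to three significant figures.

Assume both tension and compression steel yield.
Net tension couple steel: A_s − A'_s = 4198 mm².
a = (A_s − A'_s) f_y / (0.85 f'_c b) = 1742170/(0.85 × 36.3 × 340) = 166.07 mm.
c = a/β₁ = 166.07/0.791 = 209.95 mm; ε'_s = 0.003(c − d')/c = 0.0022 ≥ f_y/E_s = 0.0021, so compression steel does yield.
M_n = (A_s − A'_s) f_y (d − a/2) + A'_s f_y (d − d') = [1742170 × (640 − 83.035) + 312080 × (640 − 57)] × 10⁻⁶ = 970.33 + 181.94 = 1152.27 kN·m.

M_n ≈ 1150 kN·m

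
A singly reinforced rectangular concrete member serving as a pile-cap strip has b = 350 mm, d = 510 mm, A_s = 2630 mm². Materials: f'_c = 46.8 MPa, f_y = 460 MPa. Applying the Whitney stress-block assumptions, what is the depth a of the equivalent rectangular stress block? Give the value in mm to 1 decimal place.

a ≈ 86.9 mm

T = A_s f_y = 2630 × 460 = 1209800 N = 1209.8 kN.
Setting C = 0.85 f'_c a b equal to T: a = 1209800/(0.85 × 46.8 × 350) = 86.9 mm.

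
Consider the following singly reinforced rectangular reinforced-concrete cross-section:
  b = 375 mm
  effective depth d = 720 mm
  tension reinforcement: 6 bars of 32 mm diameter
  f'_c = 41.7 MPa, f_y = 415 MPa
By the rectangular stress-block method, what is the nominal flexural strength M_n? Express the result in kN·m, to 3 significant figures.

A_s = 6 × 804 = 4824 mm².
T = A_s f_y = 4824 × 415 = 2001960 N = 2001.96 kN.
From C = T: a = T/(0.85 f'_c b) = 2001960/(0.85 × 41.7 × 375) = 150.62 mm.
M_n = T(d − a/2) = 2001.96 kN × (720 − 75.31) mm = 1290.64 kN·m.

M_n ≈ 1290 kN·m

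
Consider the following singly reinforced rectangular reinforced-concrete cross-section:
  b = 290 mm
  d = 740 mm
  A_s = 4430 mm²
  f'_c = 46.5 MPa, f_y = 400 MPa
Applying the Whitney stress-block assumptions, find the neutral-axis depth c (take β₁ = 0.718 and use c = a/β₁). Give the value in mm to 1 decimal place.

c ≈ 215.3 mm

T = A_s f_y = 4430 × 400 = 1772000 N = 1772 kN.
Setting C = 0.85 f'_c a b equal to T: a = 1772000/(0.85 × 46.5 × 290) = 154.594 mm.
With β₁ = 0.718, c = a/β₁ = 154.594/0.718 = 215.3 mm.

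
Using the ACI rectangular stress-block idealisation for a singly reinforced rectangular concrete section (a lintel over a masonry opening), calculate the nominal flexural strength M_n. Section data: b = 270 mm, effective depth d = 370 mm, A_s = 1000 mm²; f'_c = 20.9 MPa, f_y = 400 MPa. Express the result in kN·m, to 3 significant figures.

T = A_s f_y = 1000 × 400 = 400000 N = 400 kN.
From C = T: a = T/(0.85 f'_c b) = 400000/(0.85 × 20.9 × 270) = 83.39 mm.
M_n = T(d − a/2) = 400 kN × (370 − 41.695) mm = 131.32 kN·m.

M_n ≈ 131 kN·m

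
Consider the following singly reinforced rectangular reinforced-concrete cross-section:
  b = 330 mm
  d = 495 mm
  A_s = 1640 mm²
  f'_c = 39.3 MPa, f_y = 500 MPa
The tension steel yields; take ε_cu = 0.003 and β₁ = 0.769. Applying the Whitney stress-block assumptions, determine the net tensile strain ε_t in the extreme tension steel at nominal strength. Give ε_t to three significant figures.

ε_t ≈ 0.0124

a = A_s f_y/(0.85 f'_c b) = 74.39 mm.
β₁ = 0.769, so c = a/β₁ = 74.39/0.769 = 96.74 mm.
From the linear strain diagram with ε_cu = 0.003: ε_t = 0.003 (d − c)/c = 0.003 × (495 − 96.74)/96.74 = 0.0124.
Since ε_t ≥ 0.005, the section is tension-controlled.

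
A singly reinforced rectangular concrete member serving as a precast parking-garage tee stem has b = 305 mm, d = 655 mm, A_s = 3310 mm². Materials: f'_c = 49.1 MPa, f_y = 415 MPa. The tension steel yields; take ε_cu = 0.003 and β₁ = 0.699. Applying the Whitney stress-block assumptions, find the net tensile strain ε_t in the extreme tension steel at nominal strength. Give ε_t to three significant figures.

a = A_s f_y/(0.85 f'_c b) = 107.91 mm.
β₁ = 0.699, so c = a/β₁ = 107.91/0.699 = 154.38 mm.
From the linear strain diagram with ε_cu = 0.003: ε_t = 0.003 (d − c)/c = 0.003 × (655 − 154.38)/154.38 = 0.00973.
Since ε_t ≥ 0.005, the section is tension-controlled.

ε_t ≈ 0.00973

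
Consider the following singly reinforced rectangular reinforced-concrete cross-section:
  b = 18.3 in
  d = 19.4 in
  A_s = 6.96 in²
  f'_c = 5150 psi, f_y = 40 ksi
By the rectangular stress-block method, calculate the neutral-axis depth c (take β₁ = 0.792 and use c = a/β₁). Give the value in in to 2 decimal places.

T = A_s f_y = 6.96 × 40 = 278.4 kips.
a = T/(0.85 f'_c b) = 278.4/(0.85 × 5.15 × 18.3) = 3.4753 in.
With β₁ = 0.792, c = a/β₁ = 3.4753/0.792 = 4.39 in.

c ≈ 4.39 in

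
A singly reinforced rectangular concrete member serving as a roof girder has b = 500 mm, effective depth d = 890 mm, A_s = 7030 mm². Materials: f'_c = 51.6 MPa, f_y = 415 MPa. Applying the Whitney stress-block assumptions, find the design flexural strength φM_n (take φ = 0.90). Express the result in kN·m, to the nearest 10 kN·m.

φM_n ≈ 2160 kN·m

T = A_s f_y = 7030 × 415 = 2917450 N = 2917.45 kN.
From C = T: a = T/(0.85 f'_c b) = 2917450/(0.85 × 51.6 × 500) = 133.03 mm.
M_n = T(d − a/2) = 2917.45 kN × (890 − 66.515) mm = 2402.48 kN·m.
φM_n = 0.90 × 2402.48 = 2162.23 kN·m.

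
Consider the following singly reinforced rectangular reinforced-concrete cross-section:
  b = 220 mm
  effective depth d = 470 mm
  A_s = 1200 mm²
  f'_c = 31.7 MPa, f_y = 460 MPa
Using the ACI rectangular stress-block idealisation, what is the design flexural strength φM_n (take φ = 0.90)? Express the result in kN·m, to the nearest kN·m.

φM_n ≈ 210 kN·m

T = A_s f_y = 1200 × 460 = 552000 N = 552 kN.
From C = T: a = T/(0.85 f'_c b) = 552000/(0.85 × 31.7 × 220) = 93.12 mm.
M_n = T(d − a/2) = 552 kN × (470 − 46.56) mm = 233.74 kN·m.
φM_n = 0.90 × 233.74 = 210.37 kN·m.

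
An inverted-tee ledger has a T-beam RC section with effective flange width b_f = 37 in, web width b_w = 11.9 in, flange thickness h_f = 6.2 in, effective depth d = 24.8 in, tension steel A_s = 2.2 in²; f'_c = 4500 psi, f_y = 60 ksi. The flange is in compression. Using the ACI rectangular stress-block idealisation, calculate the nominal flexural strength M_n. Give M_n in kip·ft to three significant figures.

M_n ≈ 268 kip·ft

Tension: T = A_s f_y = 2.2 × 60 = 132 kips.
Try a within the flange: a = T/(0.85 f'_c b_f) = 132/(0.85 × 4.5 × 37) = 0.933 in.
Since a = 0.933 ≤ h_f = 6.2 in, the stress block lies entirely in the flange; analyse as a rectangular beam of width b_f.
M_n = T(d − a/2) = 132 × (24.8 − 0.4665) = 3212.0 kip·in.
M_n = 3212.0/12 = 267.67 kip·ft.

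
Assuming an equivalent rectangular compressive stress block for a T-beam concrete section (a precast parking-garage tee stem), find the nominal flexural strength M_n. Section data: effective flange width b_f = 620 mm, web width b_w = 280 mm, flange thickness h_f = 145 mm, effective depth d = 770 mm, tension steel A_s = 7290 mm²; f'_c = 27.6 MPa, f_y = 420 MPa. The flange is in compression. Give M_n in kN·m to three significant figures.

Tension: T = A_s f_y = 7290 × 420 = 3061800 N.
Try a within the flange: a = T/(0.85 f'_c b_f) = 3061800/(0.85 × 27.6 × 620) = 210.50 mm.
a = 210.50 > h_f = 145 mm: the block extends into the web. Split into flange-overhang and web parts.
C_f = 0.85 f'_c (b_f − b_w) h_f = 0.85 × 27.6 × (620 − 280) × 145 = 1156578 N.
Remaining web compression depth: a_w = (T − C_f)/(0.85 f'_c b_w) = (3061800 − 1156578)/(0.85 × 27.6 × 280) = 290.04 mm.
M_n = C_f(d − h_f/2) + (T − C_f)(d − a_w/2) = 1156578 × (770 − 72.5) + 1905222 × (770 − 145.02) = 806.71 + 1190.73 = 1997.44 × 10⁶ N·mm.
M_n = 1997.44 kN·m.

M_n ≈ 2000 kN·m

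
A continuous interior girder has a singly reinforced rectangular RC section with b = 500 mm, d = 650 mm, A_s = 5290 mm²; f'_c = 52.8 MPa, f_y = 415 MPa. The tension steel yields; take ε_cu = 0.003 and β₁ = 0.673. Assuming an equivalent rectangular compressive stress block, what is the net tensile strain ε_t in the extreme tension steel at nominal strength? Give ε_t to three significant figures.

a = A_s f_y/(0.85 f'_c b) = 97.83 mm.
β₁ = 0.673, so c = a/β₁ = 97.83/0.673 = 145.36 mm.
From the linear strain diagram with ε_cu = 0.003: ε_t = 0.003 (d − c)/c = 0.003 × (650 − 145.36)/145.36 = 0.0104.
Since ε_t ≥ 0.005, the section is tension-controlled.

ε_t ≈ 0.0104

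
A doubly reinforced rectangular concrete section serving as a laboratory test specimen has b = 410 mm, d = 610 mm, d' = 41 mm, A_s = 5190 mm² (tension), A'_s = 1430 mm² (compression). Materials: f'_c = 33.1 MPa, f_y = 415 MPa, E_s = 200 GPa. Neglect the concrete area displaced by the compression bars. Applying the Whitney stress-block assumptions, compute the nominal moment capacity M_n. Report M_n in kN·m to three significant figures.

Assume both tension and compression steel yield.
Net tension couple steel: A_s − A'_s = 3760 mm².
a = (A_s − A'_s) f_y / (0.85 f'_c b) = 1560400/(0.85 × 33.1 × 410) = 135.27 mm.
c = a/β₁ = 135.27/0.814 = 166.18 mm; ε'_s = 0.003(c − d')/c = 0.0023 ≥ f_y/E_s = 0.0021, so compression steel does yield.
M_n = (A_s − A'_s) f_y (d − a/2) + A'_s f_y (d − d') = [1560400 × (610 − 67.635) + 593450 × (610 − 41)] × 10⁻⁶ = 846.31 + 337.67 = 1183.98 kN·m.

M_n ≈ 1180 kN·m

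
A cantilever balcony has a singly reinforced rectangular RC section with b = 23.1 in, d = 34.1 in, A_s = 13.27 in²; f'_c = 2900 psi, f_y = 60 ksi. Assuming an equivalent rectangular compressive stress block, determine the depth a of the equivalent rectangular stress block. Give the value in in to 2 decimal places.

T = A_s f_y = 13.27 × 60 = 796.2 kips.
a = T/(0.85 f'_c b) = 796.2/(0.85 × 2.9 × 23.1) = 13.98 in.

a ≈ 13.98 in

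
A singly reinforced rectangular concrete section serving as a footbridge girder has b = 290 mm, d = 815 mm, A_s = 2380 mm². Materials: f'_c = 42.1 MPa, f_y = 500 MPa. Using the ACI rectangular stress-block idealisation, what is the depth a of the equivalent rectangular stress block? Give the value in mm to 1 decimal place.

a ≈ 114.7 mm

T = A_s f_y = 2380 × 500 = 1190000 N = 1190 kN.
Setting C = 0.85 f'_c a b equal to T: a = 1190000/(0.85 × 42.1 × 290) = 114.7 mm.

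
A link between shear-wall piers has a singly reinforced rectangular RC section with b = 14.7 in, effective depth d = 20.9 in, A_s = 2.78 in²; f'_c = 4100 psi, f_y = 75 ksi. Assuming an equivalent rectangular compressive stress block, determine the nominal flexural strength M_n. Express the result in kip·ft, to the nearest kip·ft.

M_n ≈ 328 kip·ft

T = A_s f_y = 2.78 × 75 = 208.5 kips.
a = T/(0.85 f'_c b) = 208.5/(0.85 × 4.1 × 14.7) = 4.070 in.
M_n = T(d − a/2) = 208.5 × (20.9 − 2.035) = 3933.4 kip·in = 3933.4/12 = 327.78 kip·ft.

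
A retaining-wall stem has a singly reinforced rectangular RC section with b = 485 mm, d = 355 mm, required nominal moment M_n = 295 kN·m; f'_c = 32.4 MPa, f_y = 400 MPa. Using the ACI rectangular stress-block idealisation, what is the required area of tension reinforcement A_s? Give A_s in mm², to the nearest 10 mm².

With M_n = 0.85 f'_c a b (d − a/2), solve the quadratic for a:
a = d − √(d² − 2M_n/(0.85 f'_c b)) = 355 − √(355² − 2 × 295×10⁶/(0.85 × 32.4 × 485)) = 68.90 mm.
A_s = 0.85 f'_c a b / f_y = 0.85 × 32.4 × 68.90 × 485 / 400 = 2300.7 mm².

A_s ≈ 2300 mm²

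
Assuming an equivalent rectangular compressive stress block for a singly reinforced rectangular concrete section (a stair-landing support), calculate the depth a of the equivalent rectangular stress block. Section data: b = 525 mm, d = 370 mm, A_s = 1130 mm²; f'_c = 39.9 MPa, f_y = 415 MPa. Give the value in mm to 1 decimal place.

a ≈ 26.3 mm

T = A_s f_y = 1130 × 415 = 468950 N = 468.95 kN.
Setting C = 0.85 f'_c a b equal to T: a = 468950/(0.85 × 39.9 × 525) = 26.3 mm.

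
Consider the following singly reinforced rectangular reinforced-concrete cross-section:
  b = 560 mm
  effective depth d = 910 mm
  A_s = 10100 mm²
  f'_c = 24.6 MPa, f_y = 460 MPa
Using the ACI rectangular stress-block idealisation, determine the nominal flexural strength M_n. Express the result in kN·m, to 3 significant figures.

T = A_s f_y = 10100 × 460 = 4646000 N = 4646 kN.
From C = T: a = T/(0.85 f'_c b) = 4646000/(0.85 × 24.6 × 560) = 396.77 mm.
M_n = T(d − a/2) = 4646 kN × (910 − 198.385) mm = 3306.16 kN·m.

M_n ≈ 3310 kN·m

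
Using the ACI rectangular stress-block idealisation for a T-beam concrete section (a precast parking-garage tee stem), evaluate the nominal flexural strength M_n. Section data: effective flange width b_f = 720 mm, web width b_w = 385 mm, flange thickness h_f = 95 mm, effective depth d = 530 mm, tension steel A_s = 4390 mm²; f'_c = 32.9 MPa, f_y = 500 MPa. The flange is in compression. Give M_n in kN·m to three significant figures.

M_n ≈ 1040 kN·m

Tension: T = A_s f_y = 4390 × 500 = 2195000 N.
Try a within the flange: a = T/(0.85 f'_c b_f) = 2195000/(0.85 × 32.9 × 720) = 109.02 mm.
a = 109.02 > h_f = 95 mm: the block extends into the web. Split into flange-overhang and web parts.
C_f = 0.85 f'_c (b_f − b_w) h_f = 0.85 × 32.9 × (720 − 385) × 95 = 889986 N.
Remaining web compression depth: a_w = (T − C_f)/(0.85 f'_c b_w) = (2195000 − 889986)/(0.85 × 32.9 × 385) = 121.21 mm.
M_n = C_f(d − h_f/2) + (T − C_f)(d − a_w/2) = 889986 × (530 − 47.5) + 1305014 × (530 − 60.605) = 429.42 + 612.57 = 1041.99 × 10⁶ N·mm.
M_n = 1041.99 kN·m.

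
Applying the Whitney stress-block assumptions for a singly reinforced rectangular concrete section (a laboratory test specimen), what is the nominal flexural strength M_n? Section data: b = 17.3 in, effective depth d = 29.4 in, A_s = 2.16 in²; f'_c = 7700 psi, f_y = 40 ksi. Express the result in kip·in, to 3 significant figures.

M_n ≈ 2510 kip·in

T = A_s f_y = 2.16 × 40 = 86.4 kips.
a = T/(0.85 f'_c b) = 86.4/(0.85 × 7.7 × 17.3) = 0.763 in.
M_n = T(d − a/2) = 86.4 × (29.4 − 0.3815) = 2507.2 kip·in.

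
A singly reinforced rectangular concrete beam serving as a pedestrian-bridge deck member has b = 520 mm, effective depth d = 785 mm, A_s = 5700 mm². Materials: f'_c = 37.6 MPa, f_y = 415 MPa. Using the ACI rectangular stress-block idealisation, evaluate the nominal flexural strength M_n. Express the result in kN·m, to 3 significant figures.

M_n ≈ 1690 kN·m

T = A_s f_y = 5700 × 415 = 2365500 N = 2365.5 kN.
From C = T: a = T/(0.85 f'_c b) = 2365500/(0.85 × 37.6 × 520) = 142.34 mm.
M_n = T(d − a/2) = 2365.5 kN × (785 − 71.17) mm = 1688.56 kN·m.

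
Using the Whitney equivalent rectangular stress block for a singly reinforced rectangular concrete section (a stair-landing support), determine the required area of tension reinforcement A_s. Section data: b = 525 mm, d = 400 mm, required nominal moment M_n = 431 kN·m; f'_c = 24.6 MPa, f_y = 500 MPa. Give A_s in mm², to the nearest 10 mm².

A_s ≈ 2520 mm²

With M_n = 0.85 f'_c a b (d − a/2), solve the quadratic for a:
a = d − √(d² − 2M_n/(0.85 f'_c b)) = 400 − √(400² − 2 × 431×10⁶/(0.85 × 24.6 × 525)) = 114.56 mm.
A_s = 0.85 f'_c a b / f_y = 0.85 × 24.6 × 114.56 × 525 / 500 = 2515.2 mm².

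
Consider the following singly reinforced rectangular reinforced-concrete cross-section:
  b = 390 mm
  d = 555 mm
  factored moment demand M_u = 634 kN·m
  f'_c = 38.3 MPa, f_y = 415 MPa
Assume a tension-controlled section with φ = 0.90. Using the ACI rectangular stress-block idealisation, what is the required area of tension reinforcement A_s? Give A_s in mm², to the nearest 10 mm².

A_s ≈ 3400 mm²

M_n = M_u/φ = 634/0.90 = 704.444 kN·m.
With M_n = 0.85 f'_c a b (d − a/2), solve the quadratic for a:
a = d − √(d² − 2M_n/(0.85 f'_c b)) = 555 − √(555² − 2 × 704.444×10⁶/(0.85 × 38.3 × 390)) = 111.09 mm.
A_s = 0.85 f'_c a b / f_y = 0.85 × 38.3 × 111.09 × 390 / 415 = 3398.7 mm².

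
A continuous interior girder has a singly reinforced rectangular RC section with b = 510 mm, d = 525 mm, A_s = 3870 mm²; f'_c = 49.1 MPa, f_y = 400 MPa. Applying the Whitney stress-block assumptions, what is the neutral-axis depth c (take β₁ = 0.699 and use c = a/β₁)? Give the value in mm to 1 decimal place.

c ≈ 104.0 mm

T = A_s f_y = 3870 × 400 = 1548000 N = 1548 kN.
Setting C = 0.85 f'_c a b equal to T: a = 1548000/(0.85 × 49.1 × 510) = 72.728 mm.
With β₁ = 0.699, c = a/β₁ = 72.728/0.699 = 104.0 mm.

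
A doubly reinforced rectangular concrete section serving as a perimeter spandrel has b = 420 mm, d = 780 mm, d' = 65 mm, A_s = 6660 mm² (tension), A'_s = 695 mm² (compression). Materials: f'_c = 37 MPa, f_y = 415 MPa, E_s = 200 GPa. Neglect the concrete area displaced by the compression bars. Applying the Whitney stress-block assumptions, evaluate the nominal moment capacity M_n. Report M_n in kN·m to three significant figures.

Assume both tension and compression steel yield.
Net tension couple steel: A_s − A'_s = 5965 mm².
a = (A_s − A'_s) f_y / (0.85 f'_c b) = 2475475/(0.85 × 37 × 420) = 187.41 mm.
c = a/β₁ = 187.41/0.786 = 238.44 mm; ε'_s = 0.003(c − d')/c = 0.0022 ≥ f_y/E_s = 0.0021, so compression steel does yield.
M_n = (A_s − A'_s) f_y (d − a/2) + A'_s f_y (d − d') = [2475475 × (780 − 93.705) + 288425 × (780 − 65)] × 10⁻⁶ = 1698.91 + 206.22 = 1905.13 kN·m.

M_n ≈ 1910 kN·m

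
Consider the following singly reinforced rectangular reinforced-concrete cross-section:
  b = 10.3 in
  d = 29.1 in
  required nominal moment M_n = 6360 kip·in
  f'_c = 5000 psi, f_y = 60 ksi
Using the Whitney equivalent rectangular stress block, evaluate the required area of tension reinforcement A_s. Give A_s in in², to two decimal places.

From M_n = 0.85 f'_c a b (d − a/2):
a = d − √(d² − 2M_n/(0.85 f'_c b)) = 29.1 − √(29.1² − 2 × 6360/(0.85 × 5 × 10.3)) = 5.515 in.
A_s = 0.85 f'_c a b / f_y = 0.85 × 5 × 5.515 × 10.3 / 60 = 4.024 in².

A_s ≈ 4.02 in²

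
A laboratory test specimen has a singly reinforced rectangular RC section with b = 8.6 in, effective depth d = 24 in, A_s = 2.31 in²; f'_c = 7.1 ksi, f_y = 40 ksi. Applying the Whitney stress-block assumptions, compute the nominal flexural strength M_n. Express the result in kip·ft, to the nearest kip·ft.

M_n ≈ 178 kip·ft

T = A_s f_y = 2.31 × 40 = 92.4 kips.
a = T/(0.85 f'_c b) = 92.4/(0.85 × 7.1 × 8.6) = 1.780 in.
M_n = T(d − a/2) = 92.4 × (24 − 0.89) = 2135.4 kip·in = 2135.4/12 = 177.95 kip·ft.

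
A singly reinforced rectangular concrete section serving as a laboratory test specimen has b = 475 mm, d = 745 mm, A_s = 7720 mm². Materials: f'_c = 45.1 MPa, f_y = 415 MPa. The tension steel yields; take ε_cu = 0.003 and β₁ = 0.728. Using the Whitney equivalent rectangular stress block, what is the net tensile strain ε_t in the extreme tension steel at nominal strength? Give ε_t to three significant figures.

ε_t ≈ 0.00625

a = A_s f_y/(0.85 f'_c b) = 175.94 mm.
β₁ = 0.728, so c = a/β₁ = 175.94/0.728 = 241.68 mm.
From the linear strain diagram with ε_cu = 0.003: ε_t = 0.003 (d − c)/c = 0.003 × (745 − 241.68)/241.68 = 0.00625.
Since ε_t ≥ 0.005, the section is tension-controlled.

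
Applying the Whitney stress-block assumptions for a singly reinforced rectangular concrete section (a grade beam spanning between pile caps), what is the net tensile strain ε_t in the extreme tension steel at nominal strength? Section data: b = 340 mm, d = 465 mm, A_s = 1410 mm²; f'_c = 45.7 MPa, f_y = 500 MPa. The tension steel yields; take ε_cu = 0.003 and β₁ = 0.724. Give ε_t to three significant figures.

a = A_s f_y/(0.85 f'_c b) = 53.38 mm.
β₁ = 0.724, so c = a/β₁ = 53.38/0.724 = 73.73 mm.
From the linear strain diagram with ε_cu = 0.003: ε_t = 0.003 (d − c)/c = 0.003 × (465 − 73.73)/73.73 = 0.0159.
Since ε_t ≥ 0.005, the section is tension-controlled.

ε_t ≈ 0.0159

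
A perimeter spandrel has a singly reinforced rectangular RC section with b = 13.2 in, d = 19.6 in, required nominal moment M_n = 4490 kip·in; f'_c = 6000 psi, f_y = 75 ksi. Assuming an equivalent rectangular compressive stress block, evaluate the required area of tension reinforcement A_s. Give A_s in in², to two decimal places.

From M_n = 0.85 f'_c a b (d − a/2):
a = d − √(d² − 2M_n/(0.85 f'_c b)) = 19.6 − √(19.6² − 2 × 4490/(0.85 × 6 × 13.2)) = 3.764 in.
A_s = 0.85 f'_c a b / f_y = 0.85 × 6 × 3.764 × 13.2 / 75 = 3.379 in².

A_s ≈ 3.38 in²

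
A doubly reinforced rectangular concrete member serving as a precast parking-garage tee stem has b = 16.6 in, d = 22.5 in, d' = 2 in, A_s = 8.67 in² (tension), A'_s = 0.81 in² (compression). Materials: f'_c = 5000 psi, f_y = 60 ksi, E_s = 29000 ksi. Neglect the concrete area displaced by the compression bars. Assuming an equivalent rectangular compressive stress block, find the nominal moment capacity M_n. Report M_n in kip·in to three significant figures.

Assume both steels yield.
a = (A_s − A'_s) f_y/(0.85 f'_c b) = (8.67 − 0.81) × 60/(0.85 × 5 × 16.6) = 6.685 in.
c = a/β₁ = 6.685/0.8 = 8.356 in; ε'_s = 0.003(c − d')/c = 0.0023 ≥ ε_y = 0.0021, so the compression steel yields.
M_n = (A_s − A'_s) f_y (d − a/2) + A'_s f_y (d − d') = 471.6 × (22.5 − 3.3425) + 48.6 × (22.5 − 2) = 9034.7 + 996.3 = 10031.0 kip·in.

M_n ≈ 10000 kip·in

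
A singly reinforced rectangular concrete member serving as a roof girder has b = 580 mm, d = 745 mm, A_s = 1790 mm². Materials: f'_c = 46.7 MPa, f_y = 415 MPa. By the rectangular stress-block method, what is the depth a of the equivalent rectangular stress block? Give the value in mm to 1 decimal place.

a ≈ 32.3 mm

T = A_s f_y = 1790 × 415 = 742850 N = 742.85 kN.
Setting C = 0.85 f'_c a b equal to T: a = 742850/(0.85 × 46.7 × 580) = 32.3 mm.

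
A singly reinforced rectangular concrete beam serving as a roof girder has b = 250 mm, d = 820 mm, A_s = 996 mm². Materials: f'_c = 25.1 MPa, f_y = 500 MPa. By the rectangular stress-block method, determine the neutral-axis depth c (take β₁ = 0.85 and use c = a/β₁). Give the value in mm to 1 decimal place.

c ≈ 109.8 mm

T = A_s f_y = 996 × 500 = 498000 N = 498 kN.
Setting C = 0.85 f'_c a b equal to T: a = 498000/(0.85 × 25.1 × 250) = 93.368 mm.
With β₁ = 0.85, c = a/β₁ = 93.368/0.85 = 109.8 mm.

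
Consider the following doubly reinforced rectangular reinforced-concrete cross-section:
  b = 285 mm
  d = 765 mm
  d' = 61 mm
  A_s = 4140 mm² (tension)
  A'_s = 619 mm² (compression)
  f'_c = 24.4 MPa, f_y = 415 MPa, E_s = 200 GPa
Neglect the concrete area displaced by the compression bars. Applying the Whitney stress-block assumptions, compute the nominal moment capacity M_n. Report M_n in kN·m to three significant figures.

M_n ≈ 1120 kN·m

Assume both tension and compression steel yield.
Net tension couple steel: A_s − A'_s = 3521 mm².
a = (A_s − A'_s) f_y / (0.85 f'_c b) = 1461215/(0.85 × 24.4 × 285) = 247.21 mm.
c = a/β₁ = 247.21/0.85 = 290.84 mm; ε'_s = 0.003(c − d')/c = 0.0024 ≥ f_y/E_s = 0.0021, so compression steel does yield.
M_n = (A_s − A'_s) f_y (d − a/2) + A'_s f_y (d − d') = [1461215 × (765 − 123.605) + 256885 × (765 − 61)] × 10⁻⁶ = 937.22 + 180.85 = 1118.07 kN·m.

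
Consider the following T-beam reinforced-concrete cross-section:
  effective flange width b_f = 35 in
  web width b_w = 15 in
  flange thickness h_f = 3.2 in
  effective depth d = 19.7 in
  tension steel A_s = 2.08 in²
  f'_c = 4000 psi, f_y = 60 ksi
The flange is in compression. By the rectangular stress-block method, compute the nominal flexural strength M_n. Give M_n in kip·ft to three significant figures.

M_n ≈ 199 kip·ft

Tension: T = A_s f_y = 2.08 × 60 = 124.8 kips.
Try a within the flange: a = T/(0.85 f'_c b_f) = 124.8/(0.85 × 4 × 35) = 1.049 in.
Since a = 1.049 ≤ h_f = 3.2 in, the stress block lies entirely in the flange; analyse as a rectangular beam of width b_f.
M_n = T(d − a/2) = 124.8 × (19.7 − 0.5245) = 2393.1 kip·in.
M_n = 2393.1/12 = 199.43 kip·ft.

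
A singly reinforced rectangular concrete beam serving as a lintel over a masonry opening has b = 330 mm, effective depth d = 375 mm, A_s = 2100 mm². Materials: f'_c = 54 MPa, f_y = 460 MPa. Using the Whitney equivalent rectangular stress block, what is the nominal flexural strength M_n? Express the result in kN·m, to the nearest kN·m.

M_n ≈ 331 kN·m

T = A_s f_y = 2100 × 460 = 966000 N = 966 kN.
From C = T: a = T/(0.85 f'_c b) = 966000/(0.85 × 54 × 330) = 63.78 mm.
M_n = T(d − a/2) = 966 kN × (375 − 31.89) mm = 331.44 kN·m.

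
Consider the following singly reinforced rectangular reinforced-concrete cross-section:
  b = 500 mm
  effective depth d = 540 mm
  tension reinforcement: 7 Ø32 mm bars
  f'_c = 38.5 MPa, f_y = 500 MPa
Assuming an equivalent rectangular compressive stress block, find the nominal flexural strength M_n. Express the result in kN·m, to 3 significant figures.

A_s = 7 × 804 = 5628 mm².
T = A_s f_y = 5628 × 500 = 2814000 N = 2814 kN.
From C = T: a = T/(0.85 f'_c b) = 2814000/(0.85 × 38.5 × 500) = 171.98 mm.
M_n = T(d − a/2) = 2814 kN × (540 − 85.99) mm = 1277.58 kN·m.

M_n ≈ 1280 kN·m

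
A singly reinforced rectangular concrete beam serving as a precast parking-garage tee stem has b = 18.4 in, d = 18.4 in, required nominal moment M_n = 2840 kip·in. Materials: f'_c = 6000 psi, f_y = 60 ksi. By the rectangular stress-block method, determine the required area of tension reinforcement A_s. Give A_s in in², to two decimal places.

A_s ≈ 2.70 in²

From M_n = 0.85 f'_c a b (d − a/2):
a = d − √(d² − 2M_n/(0.85 f'_c b)) = 18.4 − √(18.4² − 2 × 2840/(0.85 × 6 × 18.4)) = 1.726 in.
A_s = 0.85 f'_c a b / f_y = 0.85 × 6 × 1.726 × 18.4 / 60 = 2.699 in².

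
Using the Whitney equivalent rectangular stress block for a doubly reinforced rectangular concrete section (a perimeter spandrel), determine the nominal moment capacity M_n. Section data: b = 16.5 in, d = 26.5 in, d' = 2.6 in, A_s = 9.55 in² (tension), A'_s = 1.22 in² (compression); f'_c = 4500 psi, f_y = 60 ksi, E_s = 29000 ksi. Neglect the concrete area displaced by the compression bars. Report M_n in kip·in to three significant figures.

M_n ≈ 13000 kip·in

Assume both steels yield.
a = (A_s − A'_s) f_y/(0.85 f'_c b) = (9.55 − 1.22) × 60/(0.85 × 4.5 × 16.5) = 7.919 in.
c = a/β₁ = 7.919/0.825 = 9.599 in; ε'_s = 0.003(c − d')/c = 0.0022 ≥ ε_y = 0.0021, so the compression steel yields.
M_n = (A_s − A'_s) f_y (d − a/2) + A'_s f_y (d − d') = 499.8 × (26.5 − 3.9595) + 73.2 × (26.5 − 2.6) = 11265.7 + 1749.5 = 13015.2 kip·in.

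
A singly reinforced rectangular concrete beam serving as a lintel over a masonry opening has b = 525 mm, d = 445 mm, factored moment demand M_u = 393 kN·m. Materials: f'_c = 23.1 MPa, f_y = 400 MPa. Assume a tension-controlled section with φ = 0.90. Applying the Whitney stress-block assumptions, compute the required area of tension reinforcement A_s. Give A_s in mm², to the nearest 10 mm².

A_s ≈ 2790 mm²

M_n = M_u/φ = 393/0.90 = 436.667 kN·m.
With M_n = 0.85 f'_c a b (d − a/2), solve the quadratic for a:
a = d − √(d² − 2M_n/(0.85 f'_c b)) = 445 − √(445² − 2 × 436.667×10⁶/(0.85 × 23.1 × 525)) = 108.39 mm.
A_s = 0.85 f'_c a b / f_y = 0.85 × 23.1 × 108.39 × 525 / 400 = 2793.3 mm².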